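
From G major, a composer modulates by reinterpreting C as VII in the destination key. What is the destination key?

D minor

The numeral VII denotes a major triad on scale degree 7. With C on degree 7, the tonic of the new key is D.
Degree 7 carries a major triad in natural-minor keys, so the destination is D minor.
Check: the diatonic triads of D minor (natural minor) are Dm (i), Edim (ii°), F (III), Gm (iv), Am (v), Bb (VI), C (VII) — C is indeed VII.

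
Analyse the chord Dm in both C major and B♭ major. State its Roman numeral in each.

The scale of C major is C D E F G A B; D is degree 2, and the triad built there (D-F-A) is minor, so it is ii.
The scale of B♭ major is B♭ C D E♭ F G A; D is degree 3, and the triad built there (D-F-A) is minor, so it is iii.

ii in C major; iii in B♭ major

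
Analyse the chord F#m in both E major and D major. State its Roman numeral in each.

ii in E major; iii in D major

The scale of E major is E F# G# A B C# D#; F# is degree 2, and the triad built there (F#-A-C#) is minor, so it is ii.
The scale of D major is D E F# G A B C#; F# is degree 3, and the triad built there (F#-A-C#) is minor, so it is iii.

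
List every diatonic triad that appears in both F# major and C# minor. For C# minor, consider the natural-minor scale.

G#m, B

Triads in F# major: F# (I), G#m (ii), A#m (iii), B (IV), C# (V), D#m (vi), E#dim (vii°).
Triads in C# minor (natural minor): C#m (i), D#dim (ii°), E (III), F#m (iv), G#m (v), A (VI), B (VII).
Shared triads with their functions: G#m (ii in F# major, v in C# minor); B (IV in F# major, VII in C# minor).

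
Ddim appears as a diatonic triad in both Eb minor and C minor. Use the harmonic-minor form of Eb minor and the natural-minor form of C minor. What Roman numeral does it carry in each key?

The scale of Eb minor (harmonic minor) is Eb F Gb Ab Bb Cb D; D is degree 7, and the triad built there (D-F-Ab) is diminished, so it is vii°.
The scale of C minor (natural minor) is C D Eb F G Ab Bb; D is degree 2, and the triad built there (D-F-Ab) is diminished, so it is ii°.

vii° in Eb minor; ii° in C minor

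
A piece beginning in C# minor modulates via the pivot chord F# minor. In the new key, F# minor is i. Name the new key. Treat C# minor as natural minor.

F# minor

The numeral i denotes a minor triad on scale degree 1. With F# on degree 1, the tonic of the new key is F#.
Degree 1 carries a minor triad in minor keys, so the destination is F# minor.
Check: the diatonic triads of F# minor (natural minor) are F#m (i), G#dim (ii°), A (III), Bm (iv), C#m (v), D (VI), E (VII) — F# minor is indeed i.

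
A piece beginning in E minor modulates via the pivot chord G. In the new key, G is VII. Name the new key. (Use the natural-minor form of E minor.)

A minor

The numeral VII denotes a major triad on scale degree 7. With G on degree 7, the tonic of the new key is A.
Degree 7 carries a major triad in natural-minor keys, so the destination is A minor.
Check: the diatonic triads of A minor (natural minor) are Am (i), Bdim (ii°), C (III), Dm (iv), Em (v), F (VI), G (VII) — G is indeed VII.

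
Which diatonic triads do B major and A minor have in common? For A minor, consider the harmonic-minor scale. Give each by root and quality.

E

Triads in B major: B (I), C#m (ii), D#m (iii), E (IV), F# (V), G#m (vi), A#dim (vii°).
Triads in A minor (harmonic minor): Am (i), Bdim (ii°), Caug (III+), Dm (iv), E (V), F (VI), G#dim (vii°).
Shared triads with their functions: E (IV in B major, V in A minor).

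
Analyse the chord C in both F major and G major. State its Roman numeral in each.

The scale of F major is F G A Bb C D E; C is degree 5, and the triad built there (C-E-G) is major, so it is V.
The scale of G major is G A B C D E F#; C is degree 4, and the triad built there (C-E-G) is major, so it is IV.

V in F major; IV in G major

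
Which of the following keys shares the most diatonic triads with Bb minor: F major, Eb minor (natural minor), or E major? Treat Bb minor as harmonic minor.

Eb minor

Triads of Bb minor (harmonic minor): Bb minor (i), C diminished (ii°), Db augmented (III+), Eb minor (iv), F major (V), Gb major (VI), A diminished (vii°).
F major shares 1: F.
Eb minor (natural minor) shares 3: Bbm, Ebm, Gb.
E major shares 0: none.
The most common triads (3) are shared with Eb minor.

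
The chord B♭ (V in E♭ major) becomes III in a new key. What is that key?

G minor

The numeral III denotes a major triad on scale degree 3. With B♭ on degree 3, the tonic of the new key is G.
Degree 3 carries a major triad in natural-minor keys, so the destination is G minor.
Check: the diatonic triads of G minor (natural minor) are Gm (i), Adim (ii°), B♭ (III), Cm (iv), Dm (v), E♭ (VI), F (VII) — B♭ is indeed III.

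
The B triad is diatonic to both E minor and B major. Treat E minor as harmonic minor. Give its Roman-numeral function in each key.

V in E minor; I in B major

The scale of E minor (harmonic minor) is E F# G A B C D#; B is degree 5, and the triad built there (B-D#-F#) is major, so it is V.
The scale of B major is B C# D# E F# G# A#; B is degree 1, and the triad built there (B-D#-F#) is major, so it is I.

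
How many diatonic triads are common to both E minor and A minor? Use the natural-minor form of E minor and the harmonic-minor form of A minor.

Diatonic triads of E minor (natural minor): Em (i), F#dim (ii°), G (III), Am (iv), Bm (v), C (VI), D (VII).
Diatonic triads of A minor (harmonic minor): Am (i), Bdim (ii°), Caug (III+), Dm (iv), E (V), F (VI), G#dim (vii°).
Matching root and quality in both lists: Am.
That gives 1 common triad.

1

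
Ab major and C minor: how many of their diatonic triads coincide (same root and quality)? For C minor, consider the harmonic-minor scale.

3

Diatonic triads of Ab major: Ab major (I), Bb minor (ii), C minor (iii), Db major (IV), Eb major (V), F minor (vi), G diminished (vii°).
Diatonic triads of C minor (harmonic minor): C minor (i), D diminished (ii°), Eb augmented (III+), F minor (iv), G major (V), Ab major (VI), B diminished (vii°).
Matching root and quality in both lists: Ab major, C minor, F minor.
That gives 3 common triads.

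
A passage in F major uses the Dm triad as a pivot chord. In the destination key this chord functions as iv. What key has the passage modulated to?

The numeral iv denotes a minor triad on scale degree 4. With D on degree 4, the tonic of the new key is A.
Degree 4 carries a minor triad in minor keys, so the destination is A minor.
Check: the diatonic triads of A minor (natural minor) are Am (i), Bdim (ii°), C (III), Dm (iv), Em (v), F (VI), G (VII) — Dm is indeed iv.

A minor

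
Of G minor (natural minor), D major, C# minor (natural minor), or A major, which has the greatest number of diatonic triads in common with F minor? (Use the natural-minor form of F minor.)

G minor

Triads of F minor (natural minor): F minor (i), G diminished (ii°), Ab major (III), Bb minor (iv), C minor (v), Db major (VI), Eb major (VII).
G minor (natural minor) shares 2: Cm, Eb.
D major shares 0: none.
C# minor (natural minor) shares 0: none.
A major shares 0: none.
The most common triads (2) are shared with G minor.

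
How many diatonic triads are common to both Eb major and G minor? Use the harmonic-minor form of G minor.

Diatonic triads of Eb major: Eb (I), Fm (ii), Gm (iii), Ab (IV), Bb (V), Cm (vi), Ddim (vii°).
Diatonic triads of G minor (harmonic minor): Gm (i), Adim (ii°), Bbaug (III+), Cm (iv), D (V), Eb (VI), F#dim (vii°).
Matching root and quality in both lists: Eb, Gm, Cm.
That gives 3 common triads.

3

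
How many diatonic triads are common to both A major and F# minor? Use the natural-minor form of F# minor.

Diatonic triads of A major: A (I), Bm (ii), C#m (iii), D (IV), E (V), F#m (vi), G#dim (vii°).
Diatonic triads of F# minor (natural minor): F#m (i), G#dim (ii°), A (III), Bm (iv), C#m (v), D (VI), E (VII).
Matching root and quality in both lists: A, Bm, C#m, D, E, F#m, G#dim.
That gives 7 common triads.

7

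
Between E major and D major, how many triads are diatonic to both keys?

Diatonic triads of E major: E major (I), F# minor (ii), G# minor (iii), A major (IV), B major (V), C# minor (vi), D# diminished (vii°).
Diatonic triads of D major: D major (I), E minor (ii), F# minor (iii), G major (IV), A major (V), B minor (vi), C# diminished (vii°).
Matching root and quality in both lists: F# minor, A major.
That gives 2 common triads.

2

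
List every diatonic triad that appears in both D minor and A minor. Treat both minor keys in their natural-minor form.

Triads in D minor (natural minor): Dm (i), Edim (ii°), F (III), Gm (iv), Am (v), Bb (VI), C (VII).
Triads in A minor (natural minor): Am (i), Bdim (ii°), C (III), Dm (iv), Em (v), F (VI), G (VII).
Shared triads with their functions: Dm (i in D minor, iv in A minor); F (III in D minor, VI in A minor); Am (v in D minor, i in A minor); C (VII in D minor, III in A minor).

Dm, F, Am, C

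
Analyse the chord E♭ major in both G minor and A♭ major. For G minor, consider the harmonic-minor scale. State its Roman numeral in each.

The scale of G minor (harmonic minor) is G A B♭ C D E♭ F♯; E♭ is degree 6, and the triad built there (E♭-G-B♭) is major, so it is VI.
The scale of A♭ major is A♭ B♭ C D♭ E♭ F G; E♭ is degree 5, and the triad built there (E♭-G-B♭) is major, so it is V.

VI in G minor; V in A♭ major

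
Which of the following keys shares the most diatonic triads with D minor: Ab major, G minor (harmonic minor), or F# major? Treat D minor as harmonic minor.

Triads of D minor (harmonic minor): Dm (i), Edim (ii°), Faug (III+), Gm (iv), A (V), Bb (VI), C#dim (vii°).
Ab major shares 0: none.
G minor (harmonic minor) shares 1: Gm.
F# major shares 0: none.
The most common triads (1) are shared with G minor.

G minor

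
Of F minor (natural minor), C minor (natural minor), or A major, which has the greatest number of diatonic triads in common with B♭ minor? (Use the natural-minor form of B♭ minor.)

Triads of B♭ minor (natural minor): B♭ minor (i), C diminished (ii°), D♭ major (III), E♭ minor (iv), F minor (v), G♭ major (VI), A♭ major (VII).
F minor (natural minor) shares 4: B♭m, D♭, Fm, A♭.
C minor (natural minor) shares 2: Fm, A♭.
A major shares 0: none.
The most common triads (4) are shared with F minor.

F minor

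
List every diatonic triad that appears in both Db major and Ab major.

Db, Fm, Ab, Bbm

Triads in Db major: Db major (I), Eb minor (ii), F minor (iii), Gb major (IV), Ab major (V), Bb minor (vi), C diminished (vii°).
Triads in Ab major: Ab major (I), Bb minor (ii), C minor (iii), Db major (IV), Eb major (V), F minor (vi), G diminished (vii°).
Shared triads with their functions: Db major (I in Db major, IV in Ab major); F minor (iii in Db major, vi in Ab major); Ab major (V in Db major, I in Ab major); Bb minor (vi in Db major, ii in Ab major).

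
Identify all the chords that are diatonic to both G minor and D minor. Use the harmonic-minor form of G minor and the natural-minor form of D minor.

Gm

Triads in G minor (harmonic minor): Gm (i), Adim (ii°), Bbaug (III+), Cm (iv), D (V), Eb (VI), F#dim (vii°).
Triads in D minor (natural minor): Dm (i), Edim (ii°), F (III), Gm (iv), Am (v), Bb (VI), C (VII).
Shared triads with their functions: Gm (i in G minor, iv in D minor).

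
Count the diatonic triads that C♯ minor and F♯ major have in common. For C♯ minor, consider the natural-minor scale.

Diatonic triads of C♯ minor (natural minor): C♯m (i), D♯dim (ii°), E (III), F♯m (iv), G♯m (v), A (VI), B (VII).
Diatonic triads of F♯ major: F♯ (I), G♯m (ii), A♯m (iii), B (IV), C♯ (V), D♯m (vi), E♯dim (vii°).
Matching root and quality in both lists: G♯m, B.
That gives 2 common triads.

2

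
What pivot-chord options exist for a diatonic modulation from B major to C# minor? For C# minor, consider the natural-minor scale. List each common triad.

B, C#m, E, G#m

Triads in B major: B major (I), C# minor (ii), D# minor (iii), E major (IV), F# major (V), G# minor (vi), A# diminished (vii°).
Triads in C# minor (natural minor): C# minor (i), D# diminished (ii°), E major (III), F# minor (iv), G# minor (v), A major (VI), B major (VII).
Shared triads with their functions: B major (I in B major, VII in C# minor); C# minor (ii in B major, i in C# minor); E major (IV in B major, III in C# minor); G# minor (vi in B major, v in C# minor).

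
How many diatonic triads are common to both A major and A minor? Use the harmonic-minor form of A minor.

2

Diatonic triads of A major: A major (I), B minor (ii), C♯ minor (iii), D major (IV), E major (V), F♯ minor (vi), G♯ diminished (vii°).
Diatonic triads of A minor (harmonic minor): A minor (i), B diminished (ii°), C augmented (III+), D minor (iv), E major (V), F major (VI), G♯ diminished (vii°).
Matching root and quality in both lists: E major, G♯ diminished.
That gives 2 common triads.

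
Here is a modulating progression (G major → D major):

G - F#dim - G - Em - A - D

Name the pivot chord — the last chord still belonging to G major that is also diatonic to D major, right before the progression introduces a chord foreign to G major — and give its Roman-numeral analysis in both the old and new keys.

Chords diatonic to G major: G, Am, Bm, C, D, Em, F#dim.
Reading the progression, the first chord not in that set is A, so the modulation leaves G major there.
The chord immediately before A is Em, which is diatonic to both keys: vi in G major and ii in D major.

Em — vi in G major, ii in D major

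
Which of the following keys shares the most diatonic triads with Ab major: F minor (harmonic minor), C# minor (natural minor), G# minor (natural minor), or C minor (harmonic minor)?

F minor

Triads of Ab major: Ab major (I), Bb minor (ii), C minor (iii), Db major (IV), Eb major (V), F minor (vi), G diminished (vii°).
F minor (harmonic minor) shares 4: Bbm, Db, Fm, Gdim.
C# minor (natural minor) shares 0: none.
G# minor (natural minor) shares 0: none.
C minor (harmonic minor) shares 3: Ab, Cm, Fm.
The most common triads (4) are shared with F minor.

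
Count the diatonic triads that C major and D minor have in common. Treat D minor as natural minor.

4

Diatonic triads of C major: C (I), Dm (ii), Em (iii), F (IV), G (V), Am (vi), Bdim (vii°).
Diatonic triads of D minor (natural minor): Dm (i), Edim (ii°), F (III), Gm (iv), Am (v), Bb (VI), C (VII).
Matching root and quality in both lists: C, Dm, F, Am.
That gives 4 common triads.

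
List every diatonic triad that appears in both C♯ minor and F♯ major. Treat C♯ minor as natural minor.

G♯m, B

Triads in C♯ minor (natural minor): C♯m (i), D♯dim (ii°), E (III), F♯m (iv), G♯m (v), A (VI), B (VII).
Triads in F♯ major: F♯ (I), G♯m (ii), A♯m (iii), B (IV), C♯ (V), D♯m (vi), E♯dim (vii°).
Shared triads with their functions: G♯m (v in C♯ minor, ii in F♯ major); B (VII in C♯ minor, IV in F♯ major).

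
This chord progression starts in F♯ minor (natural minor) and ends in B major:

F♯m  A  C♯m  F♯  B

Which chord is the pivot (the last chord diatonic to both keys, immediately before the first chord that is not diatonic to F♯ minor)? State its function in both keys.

C♯m — v in F♯ minor, ii in B major

Chords diatonic to F♯ minor: F♯m, G♯dim, A, Bm, C♯m, D, E.
Reading the progression, the first chord not in that set is F♯, so the modulation leaves F♯ minor there.
The chord immediately before F♯ is C♯m, which is diatonic to both keys: v in F♯ minor and ii in B major.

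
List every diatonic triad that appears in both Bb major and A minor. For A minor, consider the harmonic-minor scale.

Dm, F

Triads in Bb major: Bb major (I), C minor (ii), D minor (iii), Eb major (IV), F major (V), G minor (vi), A diminished (vii°).
Triads in A minor (harmonic minor): A minor (i), B diminished (ii°), C augmented (III+), D minor (iv), E major (V), F major (VI), G# diminished (vii°).
Shared triads with their functions: D minor (iii in Bb major, iv in A minor); F major (V in Bb major, VI in A minor).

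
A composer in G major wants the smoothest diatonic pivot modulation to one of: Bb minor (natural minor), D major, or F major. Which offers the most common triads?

Triads of G major: G (I), Am (ii), Bm (iii), C (IV), D (V), Em (vi), F#dim (vii°).
Bb minor (natural minor) shares 0: none.
D major shares 4: G, Bm, D, Em.
F major shares 2: Am, C.
The most common triads (4) are shared with D major.

D major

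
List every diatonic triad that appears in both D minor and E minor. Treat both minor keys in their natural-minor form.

Am, C

Triads in D minor (natural minor): Dm (i), Edim (ii°), F (III), Gm (iv), Am (v), Bb (VI), C (VII).
Triads in E minor (natural minor): Em (i), F#dim (ii°), G (III), Am (iv), Bm (v), C (VI), D (VII).
Shared triads with their functions: Am (v in D minor, iv in E minor); C (VII in D minor, VI in E minor).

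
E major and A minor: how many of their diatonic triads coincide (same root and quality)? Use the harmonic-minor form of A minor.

1

Diatonic triads of E major: E major (I), F♯ minor (ii), G♯ minor (iii), A major (IV), B major (V), C♯ minor (vi), D♯ diminished (vii°).
Diatonic triads of A minor (harmonic minor): A minor (i), B diminished (ii°), C augmented (III+), D minor (iv), E major (V), F major (VI), G♯ diminished (vii°).
Matching root and quality in both lists: E major.
That gives 1 common triad.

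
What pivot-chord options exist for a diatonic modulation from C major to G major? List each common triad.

C, Em, G, Am

Triads in C major: C major (I), D minor (ii), E minor (iii), F major (IV), G major (V), A minor (vi), B diminished (vii°).
Triads in G major: G major (I), A minor (ii), B minor (iii), C major (IV), D major (V), E minor (vi), F# diminished (vii°).
Shared triads with their functions: C major (I in C major, IV in G major); E minor (iii in C major, vi in G major); G major (V in C major, I in G major); A minor (vi in C major, ii in G major).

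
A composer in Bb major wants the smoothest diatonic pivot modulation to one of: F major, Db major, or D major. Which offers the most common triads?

F major

Triads of Bb major: Bb (I), Cm (ii), Dm (iii), Eb (IV), F (V), Gm (vi), Adim (vii°).
F major shares 4: Bb, Dm, F, Gm.
Db major shares 0: none.
D major shares 0: none.
The most common triads (4) are shared with F major.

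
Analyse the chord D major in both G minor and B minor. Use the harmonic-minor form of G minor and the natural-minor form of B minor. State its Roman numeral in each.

V in G minor; III in B minor

The scale of G minor (harmonic minor) is G A Bb C D Eb F#; D is degree 5, and the triad built there (D-F#-A) is major, so it is V.
The scale of B minor (natural minor) is B C# D E F# G A; D is degree 3, and the triad built there (D-F#-A) is major, so it is III.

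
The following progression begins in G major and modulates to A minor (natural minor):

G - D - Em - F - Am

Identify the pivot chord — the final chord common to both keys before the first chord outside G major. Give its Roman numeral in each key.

Chords diatonic to G major: G, Am, Bm, C, D, Em, F♯dim.
Reading the progression, the first chord not in that set is F, so the modulation leaves G major there.
The chord immediately before F is Em, which is diatonic to both keys: vi in G major and v in A minor.

Em — vi in G major, v in A minor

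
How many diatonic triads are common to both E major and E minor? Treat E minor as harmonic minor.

2

Diatonic triads of E major: E (I), F♯m (ii), G♯m (iii), A (IV), B (V), C♯m (vi), D♯dim (vii°).
Diatonic triads of E minor (harmonic minor): Em (i), F♯dim (ii°), Gaug (III+), Am (iv), B (V), C (VI), D♯dim (vii°).
Matching root and quality in both lists: B, D♯dim.
That gives 2 common triads.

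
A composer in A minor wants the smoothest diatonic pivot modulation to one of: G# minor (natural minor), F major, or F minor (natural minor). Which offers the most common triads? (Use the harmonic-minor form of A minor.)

F major

Triads of A minor (harmonic minor): A minor (i), B diminished (ii°), C augmented (III+), D minor (iv), E major (V), F major (VI), G# diminished (vii°).
G# minor (natural minor) shares 1: E.
F major shares 3: Am, Dm, F.
F minor (natural minor) shares 0: none.
The most common triads (3) are shared with F major.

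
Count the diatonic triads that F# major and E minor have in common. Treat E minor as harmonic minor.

1

Diatonic triads of F# major: F# major (I), G# minor (ii), A# minor (iii), B major (IV), C# major (V), D# minor (vi), E# diminished (vii°).
Diatonic triads of E minor (harmonic minor): E minor (i), F# diminished (ii°), G augmented (III+), A minor (iv), B major (V), C major (VI), D# diminished (vii°).
Matching root and quality in both lists: B major.
That gives 1 common triad.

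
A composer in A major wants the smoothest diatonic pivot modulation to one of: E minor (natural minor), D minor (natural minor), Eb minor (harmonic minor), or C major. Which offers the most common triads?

E minor

Triads of A major: A major (I), B minor (ii), C# minor (iii), D major (IV), E major (V), F# minor (vi), G# diminished (vii°).
E minor (natural minor) shares 2: Bm, D.
D minor (natural minor) shares 0: none.
Eb minor (harmonic minor) shares 0: none.
C major shares 0: none.
The most common triads (2) are shared with E minor.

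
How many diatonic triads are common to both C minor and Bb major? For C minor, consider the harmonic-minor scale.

Diatonic triads of C minor (harmonic minor): Cm (i), Ddim (ii°), Ebaug (III+), Fm (iv), G (V), Ab (VI), Bdim (vii°).
Diatonic triads of Bb major: Bb (I), Cm (ii), Dm (iii), Eb (IV), F (V), Gm (vi), Adim (vii°).
Matching root and quality in both lists: Cm.
That gives 1 common triad.

1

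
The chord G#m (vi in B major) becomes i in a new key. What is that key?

The numeral i denotes a minor triad on scale degree 1. With G# on degree 1, the tonic of the new key is G#.
Degree 1 carries a minor triad in minor keys, so the destination is G# minor.
Check: the diatonic triads of G# minor (natural minor) are G#m (i), A#dim (ii°), B (III), C#m (iv), D#m (v), E (VI), F# (VII) — G#m is indeed i.

G# minor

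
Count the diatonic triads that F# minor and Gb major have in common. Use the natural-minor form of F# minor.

0

Diatonic triads of F# minor (natural minor): F#m (i), G#dim (ii°), A (III), Bm (iv), C#m (v), D (VI), E (VII).
Diatonic triads of Gb major: Gb (I), Abm (ii), Bbm (iii), Cb (IV), Db (V), Ebm (vi), Fdim (vii°).
No triad has the same root and quality in both keys.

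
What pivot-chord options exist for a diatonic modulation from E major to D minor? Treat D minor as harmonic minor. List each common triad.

Triads in E major: E major (I), F♯ minor (ii), G♯ minor (iii), A major (IV), B major (V), C♯ minor (vi), D♯ diminished (vii°).
Triads in D minor (harmonic minor): D minor (i), E diminished (ii°), F augmented (III+), G minor (iv), A major (V), B♭ major (VI), C♯ diminished (vii°).
Shared triads with their functions: A major (IV in E major, V in D minor).

A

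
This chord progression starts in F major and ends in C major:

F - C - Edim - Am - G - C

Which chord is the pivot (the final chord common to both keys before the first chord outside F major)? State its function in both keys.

Am — iii in F major, vi in C major

Chords diatonic to F major: F, Gm, Am, Bb, C, Dm, Edim.
Reading the progression, the first chord not in that set is G, so the modulation leaves F major there.
The chord immediately before G is Am, which is diatonic to both keys: iii in F major and vi in C major.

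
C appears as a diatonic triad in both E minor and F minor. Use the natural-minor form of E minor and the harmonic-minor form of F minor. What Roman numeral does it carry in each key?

VI in E minor; V in F minor

The scale of E minor (natural minor) is E F# G A B C D; C is degree 6, and the triad built there (C-E-G) is major, so it is VI.
The scale of F minor (harmonic minor) is F G Ab Bb C Db E; C is degree 5, and the triad built there (C-E-G) is major, so it is V.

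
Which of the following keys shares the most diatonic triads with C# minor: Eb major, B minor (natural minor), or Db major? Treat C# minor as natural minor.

Triads of C# minor (natural minor): C#m (i), D#dim (ii°), E (III), F#m (iv), G#m (v), A (VI), B (VII).
Eb major shares 0: none.
B minor (natural minor) shares 2: F#m, A.
Db major shares 0: none.
The most common triads (2) are shared with B minor.

B minor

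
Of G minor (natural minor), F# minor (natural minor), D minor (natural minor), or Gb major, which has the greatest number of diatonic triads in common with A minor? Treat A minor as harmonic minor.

Triads of A minor (harmonic minor): Am (i), Bdim (ii°), Caug (III+), Dm (iv), E (V), F (VI), G#dim (vii°).
G minor (natural minor) shares 2: Dm, F.
F# minor (natural minor) shares 2: E, G#dim.
D minor (natural minor) shares 3: Am, Dm, F.
Gb major shares 0: none.
The most common triads (3) are shared with D minor.

D minor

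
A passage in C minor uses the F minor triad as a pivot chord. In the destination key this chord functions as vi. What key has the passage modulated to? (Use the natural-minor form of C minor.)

A♭ major

The numeral vi denotes a minor triad on scale degree 6. With F on degree 6, the tonic of the new key is A♭.
Degree 6 carries a minor triad in major keys, so the destination is A♭ major.
Check: the diatonic triads of A♭ major are A♭ (I), B♭m (ii), Cm (iii), D♭ (IV), E♭ (V), Fm (vi), Gdim (vii°) — F minor is indeed vi.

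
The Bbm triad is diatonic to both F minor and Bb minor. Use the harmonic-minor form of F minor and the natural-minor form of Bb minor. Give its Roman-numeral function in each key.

The scale of F minor (harmonic minor) is F G Ab Bb C Db E; Bb is degree 4, and the triad built there (Bb-Db-F) is minor, so it is iv.
The scale of Bb minor (natural minor) is Bb C Db Eb F Gb Ab; Bb is degree 1, and the triad built there (Bb-Db-F) is minor, so it is i.

iv in F minor; i in Bb minor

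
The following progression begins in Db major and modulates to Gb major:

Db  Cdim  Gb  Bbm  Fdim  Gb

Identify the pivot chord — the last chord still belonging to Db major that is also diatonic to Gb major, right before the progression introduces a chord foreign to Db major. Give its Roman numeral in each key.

Bbm — vi in Db major, iii in Gb major

Chords diatonic to Db major: Db, Ebm, Fm, Gb, Ab, Bbm, Cdim.
Reading the progression, the first chord not in that set is Fdim, so the modulation leaves Db major there.
The chord immediately before Fdim is Bbm, which is diatonic to both keys: vi in Db major and iii in Gb major.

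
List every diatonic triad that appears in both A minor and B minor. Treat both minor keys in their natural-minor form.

Em, G

Triads in A minor (natural minor): A minor (i), B diminished (ii°), C major (III), D minor (iv), E minor (v), F major (VI), G major (VII).
Triads in B minor (natural minor): B minor (i), C# diminished (ii°), D major (III), E minor (iv), F# minor (v), G major (VI), A major (VII).
Shared triads with their functions: E minor (v in A minor, iv in B minor); G major (VII in A minor, VI in B minor).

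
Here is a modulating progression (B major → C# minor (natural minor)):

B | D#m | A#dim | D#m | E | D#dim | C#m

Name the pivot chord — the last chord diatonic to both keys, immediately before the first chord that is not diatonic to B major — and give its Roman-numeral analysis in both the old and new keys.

E — IV in B major, III in C# minor

Chords diatonic to B major: B, C#m, D#m, E, F#, G#m, A#dim.
Reading the progression, the first chord not in that set is D#dim, so the modulation leaves B major there.
The chord immediately before D#dim is E, which is diatonic to both keys: IV in B major and III in C# minor.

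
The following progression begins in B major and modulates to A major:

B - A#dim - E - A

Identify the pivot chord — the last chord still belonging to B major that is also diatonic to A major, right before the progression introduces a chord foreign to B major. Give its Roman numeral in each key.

Chords diatonic to B major: B, C#m, D#m, E, F#, G#m, A#dim.
Reading the progression, the first chord not in that set is A, so the modulation leaves B major there.
The chord immediately before A is E, which is diatonic to both keys: IV in B major and V in A major.

E — IV in B major, V in A major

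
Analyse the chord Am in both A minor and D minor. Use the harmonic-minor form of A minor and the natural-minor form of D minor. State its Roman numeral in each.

i in A minor; v in D minor

The scale of A minor (harmonic minor) is A B C D E F G#; A is degree 1, and the triad built there (A-C-E) is minor, so it is i.
The scale of D minor (natural minor) is D E F G A Bb C; A is degree 5, and the triad built there (A-C-E) is minor, so it is v.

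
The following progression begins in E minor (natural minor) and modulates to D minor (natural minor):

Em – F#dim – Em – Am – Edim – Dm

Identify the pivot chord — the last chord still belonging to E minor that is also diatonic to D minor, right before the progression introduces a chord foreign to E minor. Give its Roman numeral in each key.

Chords diatonic to E minor: Em, F#dim, G, Am, Bm, C, D.
Reading the progression, the first chord not in that set is Edim, so the modulation leaves E minor there.
The chord immediately before Edim is Am, which is diatonic to both keys: iv in E minor and v in D minor.

Am — iv in E minor, v in D minor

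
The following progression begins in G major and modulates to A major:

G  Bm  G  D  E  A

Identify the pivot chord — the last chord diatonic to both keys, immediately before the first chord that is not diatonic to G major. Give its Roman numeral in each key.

D — V in G major, IV in A major

Chords diatonic to G major: G, Am, Bm, C, D, Em, F#dim.
Reading the progression, the first chord not in that set is E, so the modulation leaves G major there.
The chord immediately before E is D, which is diatonic to both keys: V in G major and IV in A major.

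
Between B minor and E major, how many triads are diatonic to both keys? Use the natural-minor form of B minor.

Diatonic triads of B minor (natural minor): Bm (i), C#dim (ii°), D (III), Em (iv), F#m (v), G (VI), A (VII).
Diatonic triads of E major: E (I), F#m (ii), G#m (iii), A (IV), B (V), C#m (vi), D#dim (vii°).
Matching root and quality in both lists: F#m, A.
That gives 2 common triads.

2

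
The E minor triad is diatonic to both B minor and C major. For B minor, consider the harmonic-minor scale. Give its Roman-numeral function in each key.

The scale of B minor (harmonic minor) is B C# D E F# G A#; E is degree 4, and the triad built there (E-G-B) is minor, so it is iv.
The scale of C major is C D E F G A B; E is degree 3, and the triad built there (E-G-B) is minor, so it is iii.

iv in B minor; iii in C major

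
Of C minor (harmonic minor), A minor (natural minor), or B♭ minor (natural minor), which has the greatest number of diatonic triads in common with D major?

Triads of D major: D major (I), E minor (ii), F♯ minor (iii), G major (IV), A major (V), B minor (vi), C♯ diminished (vii°).
C minor (harmonic minor) shares 1: G.
A minor (natural minor) shares 2: Em, G.
B♭ minor (natural minor) shares 0: none.
The most common triads (2) are shared with A minor.

A minor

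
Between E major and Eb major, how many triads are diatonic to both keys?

Diatonic triads of E major: E (I), F#m (ii), G#m (iii), A (IV), B (V), C#m (vi), D#dim (vii°).
Diatonic triads of Eb major: Eb (I), Fm (ii), Gm (iii), Ab (IV), Bb (V), Cm (vi), Ddim (vii°).
No triad has the same root and quality in both keys.

0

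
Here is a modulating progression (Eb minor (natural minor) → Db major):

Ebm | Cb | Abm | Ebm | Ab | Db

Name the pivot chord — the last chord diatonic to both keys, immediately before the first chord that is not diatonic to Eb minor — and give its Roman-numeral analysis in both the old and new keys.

Ebm — i in Eb minor, ii in Db major

Chords diatonic to Eb minor: Ebm, Fdim, Gb, Abm, Bbm, Cb, Db.
Reading the progression, the first chord not in that set is Ab, so the modulation leaves Eb minor there.
The chord immediately before Ab is Ebm, which is diatonic to both keys: i in Eb minor and ii in Db major.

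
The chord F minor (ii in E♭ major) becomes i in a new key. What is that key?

The numeral i denotes a minor triad on scale degree 1. With F on degree 1, the tonic of the new key is F.
Degree 1 carries a minor triad in minor keys, so the destination is F minor.
Check: the diatonic triads of F minor (natural minor) are Fm (i), Gdim (ii°), A♭ (III), B♭m (iv), Cm (v), D♭ (VI), E♭ (VII) — F minor is indeed i.

F minor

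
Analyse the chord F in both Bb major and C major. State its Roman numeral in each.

V in Bb major; IV in C major

The scale of Bb major is Bb C D Eb F G A; F is degree 5, and the triad built there (F-A-C) is major, so it is V.
The scale of C major is C D E F G A B; F is degree 4, and the triad built there (F-A-C) is major, so it is IV.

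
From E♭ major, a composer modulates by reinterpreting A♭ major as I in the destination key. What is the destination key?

A♭ major

The numeral I denotes a major triad on scale degree 1. With A♭ on degree 1, the tonic of the new key is A♭.
Degree 1 carries a major triad in major keys, so the destination is A♭ major.
Check: the diatonic triads of A♭ major are A♭ (I), B♭m (ii), Cm (iii), D♭ (IV), E♭ (V), Fm (vi), Gdim (vii°) — A♭ major is indeed I.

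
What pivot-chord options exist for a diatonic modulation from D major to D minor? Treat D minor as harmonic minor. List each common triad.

A, C#dim

Triads in D major: D major (I), E minor (ii), F# minor (iii), G major (IV), A major (V), B minor (vi), C# diminished (vii°).
Triads in D minor (harmonic minor): D minor (i), E diminished (ii°), F augmented (III+), G minor (iv), A major (V), Bb major (VI), C# diminished (vii°).
Shared triads with their functions: A major (V in D major, V in D minor); C# diminished (vii° in D major, vii° in D minor).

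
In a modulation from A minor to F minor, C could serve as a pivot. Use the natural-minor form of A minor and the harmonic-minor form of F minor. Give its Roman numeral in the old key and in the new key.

The scale of A minor (natural minor) is A B C D E F G; C is degree 3, and the triad built there (C-E-G) is major, so it is III.
The scale of F minor (harmonic minor) is F G Ab Bb C Db E; C is degree 5, and the triad built there (C-E-G) is major, so it is V.

III in A minor; V in F minor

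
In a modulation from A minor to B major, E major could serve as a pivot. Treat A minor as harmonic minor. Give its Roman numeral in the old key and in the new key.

V in A minor; IV in B major

The scale of A minor (harmonic minor) is A B C D E F G♯; E is degree 5, and the triad built there (E-G♯-B) is major, so it is V.
The scale of B major is B C♯ D♯ E F♯ G♯ A♯; E is degree 4, and the triad built there (E-G♯-B) is major, so it is IV.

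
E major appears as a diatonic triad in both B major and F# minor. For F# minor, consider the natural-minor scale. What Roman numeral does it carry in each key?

IV in B major; VII in F# minor

The scale of B major is B C# D# E F# G# A#; E is degree 4, and the triad built there (E-G#-B) is major, so it is IV.
The scale of F# minor (natural minor) is F# G# A B C# D E; E is degree 7, and the triad built there (E-G#-B) is major, so it is VII.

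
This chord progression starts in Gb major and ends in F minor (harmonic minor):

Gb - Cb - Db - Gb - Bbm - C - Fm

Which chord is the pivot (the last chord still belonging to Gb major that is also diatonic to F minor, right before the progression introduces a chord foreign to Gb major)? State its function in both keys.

Chords diatonic to Gb major: Gb, Abm, Bbm, Cb, Db, Ebm, Fdim.
Reading the progression, the first chord not in that set is C, so the modulation leaves Gb major there.
The chord immediately before C is Bbm, which is diatonic to both keys: iii in Gb major and iv in F minor.

Bbm — iii in Gb major, iv in F minor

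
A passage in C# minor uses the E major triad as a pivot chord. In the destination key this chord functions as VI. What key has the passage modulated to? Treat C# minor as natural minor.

The numeral VI denotes a major triad on scale degree 6. With E on degree 6, the tonic of the new key is G#.
Degree 6 carries a major triad in minor keys, so the destination is G# minor.
Check: the diatonic triads of G# minor (natural minor) are G#m (i), A#dim (ii°), B (III), C#m (iv), D#m (v), E (VI), F# (VII) — E major is indeed VI.

G# minor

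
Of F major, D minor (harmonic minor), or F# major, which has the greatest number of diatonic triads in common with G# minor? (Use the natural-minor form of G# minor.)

F# major

Triads of G# minor (natural minor): G#m (i), A#dim (ii°), B (III), C#m (iv), D#m (v), E (VI), F# (VII).
F major shares 0: none.
D minor (harmonic minor) shares 0: none.
F# major shares 4: G#m, B, D#m, F#.
The most common triads (4) are shared with F# major.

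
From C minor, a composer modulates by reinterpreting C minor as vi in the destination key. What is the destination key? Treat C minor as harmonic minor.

The numeral vi denotes a minor triad on scale degree 6. With C on degree 6, the tonic of the new key is Eb.
Degree 6 carries a minor triad in major keys, so the destination is Eb major.
Check: the diatonic triads of Eb major are Eb (I), Fm (ii), Gm (iii), Ab (IV), Bb (V), Cm (vi), Ddim (vii°) — C minor is indeed vi.

Eb major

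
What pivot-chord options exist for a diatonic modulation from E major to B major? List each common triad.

Triads in E major: E (I), F#m (ii), G#m (iii), A (IV), B (V), C#m (vi), D#dim (vii°).
Triads in B major: B (I), C#m (ii), D#m (iii), E (IV), F# (V), G#m (vi), A#dim (vii°).
Shared triads with their functions: E (I in E major, IV in B major); G#m (iii in E major, vi in B major); B (V in E major, I in B major); C#m (vi in E major, ii in B major).

E, G#m, B, C#m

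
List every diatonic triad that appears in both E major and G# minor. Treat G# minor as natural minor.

Triads in E major: E (I), F#m (ii), G#m (iii), A (IV), B (V), C#m (vi), D#dim (vii°).
Triads in G# minor (natural minor): G#m (i), A#dim (ii°), B (III), C#m (iv), D#m (v), E (VI), F# (VII).
Shared triads with their functions: E (I in E major, VI in G# minor); G#m (iii in E major, i in G# minor); B (V in E major, III in G# minor); C#m (vi in E major, iv in G# minor).

E, G#m, B, C#m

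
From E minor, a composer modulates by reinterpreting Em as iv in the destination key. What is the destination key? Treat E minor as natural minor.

The numeral iv denotes a minor triad on scale degree 4. With E on degree 4, the tonic of the new key is B.
Degree 4 carries a minor triad in minor keys, so the destination is B minor.
Check: the diatonic triads of B minor (natural minor) are Bm (i), C#dim (ii°), D (III), Em (iv), F#m (v), G (VI), A (VII) — Em is indeed iv.

B minor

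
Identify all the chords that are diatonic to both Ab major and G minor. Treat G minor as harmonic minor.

Triads in Ab major: Ab (I), Bbm (ii), Cm (iii), Db (IV), Eb (V), Fm (vi), Gdim (vii°).
Triads in G minor (harmonic minor): Gm (i), Adim (ii°), Bbaug (III+), Cm (iv), D (V), Eb (VI), F#dim (vii°).
Shared triads with their functions: Cm (iii in Ab major, iv in G minor); Eb (V in Ab major, VI in G minor).

Cm, Eb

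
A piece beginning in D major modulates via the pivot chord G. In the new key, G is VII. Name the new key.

A minor

The numeral VII denotes a major triad on scale degree 7. With G on degree 7, the tonic of the new key is A.
Degree 7 carries a major triad in natural-minor keys, so the destination is A minor.
Check: the diatonic triads of A minor (natural minor) are Am (i), Bdim (ii°), C (III), Dm (iv), Em (v), F (VI), G (VII) — G is indeed VII.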